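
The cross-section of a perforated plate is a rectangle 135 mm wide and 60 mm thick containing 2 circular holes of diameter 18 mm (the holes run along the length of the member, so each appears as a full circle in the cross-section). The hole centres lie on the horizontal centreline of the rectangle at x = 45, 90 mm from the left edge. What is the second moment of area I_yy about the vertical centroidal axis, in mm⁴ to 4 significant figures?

I_yy ≈ 1.203 × 10⁷ mm⁴

Break the section into simple shapes (no overlaps), measuring from the bottom-left corner of the bounding box.
Plate: 135 × 60, A = 8 100 mm², x = 67.5 mm, Ī = 12 301 875 mm⁴.
Hole 1 (subtracted): ⌀18, A = 254.469 mm², x = 45 mm, Ī = 5 153 mm⁴.
Hole 2 (subtracted): ⌀18, A = 254.469 mm², x = 90 mm, Ī = 5 153 mm⁴.
By symmetry the centroid is at mid-width, x̄ = 67.5 mm.
Transfer each piece to the vertical centroidal axis using Ī + A·d² with d = x − 67.5:
  plate: d = 0 mm → contributes +12 301 875 mm⁴
  hole 1: d = -22.5 mm → contributes −133 978 mm⁴
  hole 2: d = 22.5 mm → contributes −133 978 mm⁴
Total I = 12 033 919 mm⁴.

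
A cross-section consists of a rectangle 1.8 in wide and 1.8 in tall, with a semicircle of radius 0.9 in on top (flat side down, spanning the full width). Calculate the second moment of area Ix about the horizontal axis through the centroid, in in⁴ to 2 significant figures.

Ix ≈ 2.4 in⁴

Split into non-overlapping primitives; take the origin at the lower-left of the bounding box.
Rectangular body: 1.8 × 1.8, A = 3.24 in², y = 0.9 in, Ī = 0.8748 in⁴.
Semicircular cap: semicircle r = 0.9, A = 1.272 in², y = 2.182 in, Ī = 0.07201 in⁴.
Centroid: ȳ = ΣA·y / ΣA = 1.261 in.
Transfer each piece to the horizontal axis through the centroid using Ī + A·d² with d = y − 1.261:
  rectangular body: d = -0.3615 in → contributes +1.298 in⁴
  semicircular cap: d = 0.9205 in → contributes +1.15 in⁴
Total I = 2.448 in⁴.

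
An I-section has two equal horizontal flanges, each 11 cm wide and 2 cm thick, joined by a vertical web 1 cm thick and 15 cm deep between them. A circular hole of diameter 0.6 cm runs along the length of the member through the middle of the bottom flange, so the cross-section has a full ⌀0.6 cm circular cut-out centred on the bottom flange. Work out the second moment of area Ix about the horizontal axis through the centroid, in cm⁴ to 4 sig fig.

Ix ≈ 3454 cm⁴

Split into non-overlapping primitives; take the origin at the lower-left of the bounding box.
Bottom flange: 11 × 2, A = 22 cm², y = 1 cm, Ī = 7.33333 cm⁴.
Web: 1 × 15, A = 15 cm², y = 9.5 cm, Ī = 281.25 cm⁴.
Top flange: 11 × 2, A = 22 cm², y = 18 cm, Ī = 7.33333 cm⁴.
Hole (subtracted): ⌀0.6, A = 0.282743 cm², y = 1 cm, Ī = 0.00636173 cm⁴.
Centroid: ȳ = ΣA·y / ΣA = 9.54093 cm.
Transfer each piece to the horizontal axis through the centroid using Ī + A·d² with d = y − 9.54093:
  bottom flange: d = -8.54093 cm → contributes +1612.18 cm⁴
  web: d = -0.0409304 cm → contributes +281.275 cm⁴
  top flange: d = 8.45907 cm → contributes +1581.56 cm⁴
  hole: d = -8.54093 cm → contributes −20.6318 cm⁴
Total I = 3454.38 cm⁴.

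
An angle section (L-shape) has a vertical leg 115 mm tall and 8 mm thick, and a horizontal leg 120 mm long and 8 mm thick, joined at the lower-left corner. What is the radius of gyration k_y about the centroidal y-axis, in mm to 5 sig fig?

k_y ≈ 37.660 mm

Treat the section as a set of non-overlapping primitives; coordinates are from the bounding-box lower-left.
Vertical leg: 8 × 115, A = 920 mm², x = 4 mm, Ī = 4906.667 mm⁴.
Horizontal leg (remainder): 112 × 8, A = 896 mm², x = 64 mm, Ī = 936618.7 mm⁴.
Centroid: x̄ = ΣA·x / ΣA = 33.60352 mm.
Transfer each piece to the centroidal y-axis using Ī + A·d² with d = x − 33.60352:
  vertical leg: d = -29.60352 mm → contributes +811165.8 mm⁴
  horizontal leg (remainder): d = 30.39648 mm → contributes +1 764 474 mm⁴
Total I = 2 575 640 mm⁴.
Radius of gyration: k = √(I/A) = √(2 575 640 / 1 816) = 37.66038 mm.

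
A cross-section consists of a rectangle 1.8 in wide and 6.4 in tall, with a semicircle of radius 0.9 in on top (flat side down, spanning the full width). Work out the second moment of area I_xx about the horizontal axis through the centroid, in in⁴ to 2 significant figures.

Split into non-overlapping primitives; take the origin at the lower-left of the bounding box.
Rectangular body: 1.8 × 6.4, A = 11.52 in², y = 3.2 in, Ī = 39.32 in⁴.
Semicircular cap: semicircle r = 0.9, A = 1.272 in², y = 6.782 in, Ī = 0.07201 in⁴.
Centroid: ȳ = ΣA·y / ΣA = 3.556 in.
Transfer each piece to the horizontal axis through the centroid using Ī + A·d² with d = y − 3.556:
  rectangular body: d = -0.3563 in → contributes +40.78 in⁴
  semicircular cap: d = 3.226 in → contributes +13.31 in⁴
Total I = 54.09 in⁴.

I_xx ≈ 54 in⁴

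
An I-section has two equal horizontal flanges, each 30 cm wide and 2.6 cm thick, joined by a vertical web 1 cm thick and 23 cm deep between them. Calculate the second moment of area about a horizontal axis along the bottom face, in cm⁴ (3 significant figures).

Treat the section as a set of non-overlapping primitives; coordinates are from the bounding-box lower-left.
Bottom flange: 30 × 2.6, A = 78 cm², y = 1.3 cm, Ī = 43.94 cm⁴.
Web: 1 × 23, A = 23 cm², y = 14.1 cm, Ī = 1013.9 cm⁴.
Top flange: 30 × 2.6, A = 78 cm², y = 26.9 cm, Ī = 43.94 cm⁴.
Transfer each piece to the bottom edge using Ī + A·d² with d = y − 0:
  bottom flange: d = 1.3 cm → contributes +175.76 cm⁴
  web: d = 14.1 cm → contributes +5586.5 cm⁴
  top flange: d = 26.9 cm → contributes +56 486 cm⁴
Total I = 62 248 cm⁴.

I_base ≈ 6.22 × 10⁴ cm⁴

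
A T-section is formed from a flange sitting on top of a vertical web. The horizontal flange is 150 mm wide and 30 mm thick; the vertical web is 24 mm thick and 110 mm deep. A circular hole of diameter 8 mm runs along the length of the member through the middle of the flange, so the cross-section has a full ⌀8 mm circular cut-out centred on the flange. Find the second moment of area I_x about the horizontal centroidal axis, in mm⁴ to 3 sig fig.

I_x ≈ 1.11 × 10⁷ mm⁴

Decompose the section into non-overlapping parts with the origin at the bottom-left of its bounding rectangle.
Flange: 150 × 30, A = 4 500 mm², y = 125 mm, Ī = 337 500 mm⁴.
Web: 24 × 110, A = 2 640 mm², y = 55 mm, Ī = 2 662 000 mm⁴.
Hole (subtracted): ⌀8, A = 50.265 mm², y = 125 mm, Ī = 201.06 mm⁴.
Centroid: ȳ = ΣA·y / ΣA = 98.934 mm.
Transfer each piece to the horizontal centroidal axis using Ī + A·d² with d = y − 98.934:
  flange: d = 26.066 mm → contributes +3 394 930 mm⁴
  web: d = -43.934 mm → contributes +7 757 752 mm⁴
  hole: d = 26.066 mm → contributes −34 353 mm⁴
Total I = 11 118 329 mm⁴.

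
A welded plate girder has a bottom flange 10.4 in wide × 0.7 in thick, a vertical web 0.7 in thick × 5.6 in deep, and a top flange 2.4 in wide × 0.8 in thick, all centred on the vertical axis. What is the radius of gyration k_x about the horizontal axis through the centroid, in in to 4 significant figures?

k_x ≈ 2.486 in

Decompose the section into non-overlapping parts with the origin at the bottom-left of its bounding rectangle.
Bottom plate: 10.4 × 0.7, A = 7.28 in², y = 0.35 in, Ī = 0.297267 in⁴.
Web plate: 0.7 × 5.6, A = 3.92 in², y = 3.5 in, Ī = 10.2443 in⁴.
Top plate: 2.4 × 0.8, A = 1.92 in², y = 6.7 in, Ī = 0.1024 in⁴.
Centroid: ȳ = ΣA·y / ΣA = 2.22043 in.
Transfer each piece to the horizontal axis through the centroid using Ī + A·d² with d = y − 2.22043:
  bottom plate: d = -1.87043 in → contributes +25.7663 in⁴
  web plate: d = 1.27957 in → contributes +16.6625 in⁴
  top plate: d = 4.47957 in → contributes +38.6302 in⁴
Total I = 81.0591 in⁴.
Radius of gyration: k = √(I/A) = √(81.0591 / 13.12) = 2.48562 in.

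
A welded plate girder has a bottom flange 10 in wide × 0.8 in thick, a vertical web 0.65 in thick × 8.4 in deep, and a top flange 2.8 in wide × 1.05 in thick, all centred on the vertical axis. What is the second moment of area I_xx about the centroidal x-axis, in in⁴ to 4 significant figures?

I_xx ≈ 235.7 in⁴

Treat the section as a set of non-overlapping primitives; coordinates are from the bounding-box lower-left.
Bottom plate: 10 × 0.8, A = 8 in², y = 0.4 in, Ī = 0.426667 in⁴.
Web plate: 0.65 × 8.4, A = 5.46 in², y = 5 in, Ī = 32.1048 in⁴.
Top plate: 2.8 × 1.05, A = 2.94 in², y = 9.725 in, Ī = 0.270113 in⁴.
Centroid: ȳ = ΣA·y / ΣA = 3.60314 in.
Transfer each piece to the centroidal x-axis using Ī + A·d² with d = y − 3.60314:
  bottom plate: d = -3.20314 in → contributes +82.5075 in⁴
  web plate: d = 1.39686 in → contributes +42.7584 in⁴
  top plate: d = 6.12186 in → contributes +110.453 in⁴
Total I = 235.719 in⁴.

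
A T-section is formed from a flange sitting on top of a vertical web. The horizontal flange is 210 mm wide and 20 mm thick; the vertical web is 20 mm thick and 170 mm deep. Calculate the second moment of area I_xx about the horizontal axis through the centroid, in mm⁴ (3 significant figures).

I_xx ≈ 2.53 × 10⁷ mm⁴

Split into non-overlapping primitives; take the origin at the lower-left of the bounding box.
Flange: 210 × 20, A = 4 200 mm², y = 180 mm, Ī = 140 000 mm⁴.
Web: 20 × 170, A = 3 400 mm², y = 85 mm, Ī = 8 188 333 mm⁴.
Centroid: ȳ = ΣA·y / ΣA = 137.5 mm.
Transfer each piece to the horizontal axis through the centroid using Ī + A·d² with d = y − 137.5:
  flange: d = 42.5 mm → contributes +7 726 250 mm⁴
  web: d = -52.5 mm → contributes +17 559 583 mm⁴
Total I = 25 285 833 mm⁴.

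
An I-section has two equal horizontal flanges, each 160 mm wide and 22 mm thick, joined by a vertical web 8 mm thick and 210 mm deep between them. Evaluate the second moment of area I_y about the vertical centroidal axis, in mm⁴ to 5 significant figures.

I_y ≈ 1.5028 × 10⁷ mm⁴

Decompose the section into non-overlapping parts with the origin at the bottom-left of its bounding rectangle.
Bottom flange: 160 × 22, A = 3 520 mm², x = 80 mm, Ī = 7 509 333 mm⁴.
Web: 8 × 210, A = 1 680 mm², x = 80 mm, Ī = 8 960 mm⁴.
Top flange: 160 × 22, A = 3 520 mm², x = 80 mm, Ī = 7 509 333 mm⁴.
By symmetry the centroid is at mid-width, x̄ = 80 mm.
All pieces are centred on the vertical centroidal axis, so I = ΣĪ = 15 027 627 mm⁴.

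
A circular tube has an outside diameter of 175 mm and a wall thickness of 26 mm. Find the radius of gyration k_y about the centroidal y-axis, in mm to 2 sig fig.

Split into non-overlapping primitives; take the origin at the lower-left of the bounding box.
Outer circle: ⌀175, A = 24 053 mm², x = 87.5 mm, Ī = 46 038 598 mm⁴.
Bore (subtracted): ⌀123, A = 11 882 mm², x = 87.5 mm, Ī = 11 235 447 mm⁴.
By symmetry the centroid is at mid-width, x̄ = 87.5 mm.
All pieces are centred on the centroidal y-axis, so I = ΣĪ (holes subtracted) = 34 803 152 mm⁴.
Radius of gyration: k = √(I/A) = √(34 803 152 / 12 171) = 53.48 mm.

k_y ≈ 53 mm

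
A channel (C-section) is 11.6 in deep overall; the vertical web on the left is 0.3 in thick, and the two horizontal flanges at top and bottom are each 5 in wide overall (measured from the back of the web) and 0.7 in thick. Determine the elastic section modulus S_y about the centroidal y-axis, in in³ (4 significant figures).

Treat the section as a set of non-overlapping primitives; coordinates are from the bounding-box lower-left.
Web: 0.3 × 11.6, A = 3.48 in², x = 0.15 in, Ī = 0.0261 in⁴.
Top flange (beyond web): 4.7 × 0.7, A = 3.29 in², x = 2.65 in, Ī = 6.05634 in⁴.
Bottom flange (beyond web): 4.7 × 0.7, A = 3.29 in², x = 2.65 in, Ī = 6.05634 in⁴.
Centroid: x̄ = ΣA·x / ΣA = 1.78519 in.
Transfer each piece to the centroidal y-axis using Ī + A·d² with d = x − 1.78519:
  web: d = -1.63519 in → contributes +9.33107 in⁴
  top flange (beyond web): d = 0.864811 in → contributes +8.51693 in⁴
  bottom flange (beyond web): d = 0.864811 in → contributes +8.51693 in⁴
Total I = 26.3649 in⁴.
Extreme fibre distance c = 3.21481 in; S = I/c = 8.20108 in³.

S_y ≈ 8.201 in³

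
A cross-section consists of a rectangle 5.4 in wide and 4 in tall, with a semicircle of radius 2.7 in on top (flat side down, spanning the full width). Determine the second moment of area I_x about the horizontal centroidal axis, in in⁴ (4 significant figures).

I_x ≈ 108.7 in⁴

Decompose the section into non-overlapping parts with the origin at the bottom-left of its bounding rectangle.
Rectangular body: 5.4 × 4, A = 21.6 in², y = 2 in, Ī = 28.8 in⁴.
Semicircular cap: semicircle r = 2.7, A = 11.4511 in², y = 5.14592 in, Ī = 5.83293 in⁴.
Centroid: ȳ = ΣA·y / ΣA = 3.08995 in.
Transfer each piece to the horizontal centroidal axis using Ī + A·d² with d = y − 3.08995:
  rectangular body: d = -1.08995 in → contributes +54.4608 in⁴
  semicircular cap: d = 2.05596 in → contributes +54.2365 in⁴
Total I = 108.697 in⁴.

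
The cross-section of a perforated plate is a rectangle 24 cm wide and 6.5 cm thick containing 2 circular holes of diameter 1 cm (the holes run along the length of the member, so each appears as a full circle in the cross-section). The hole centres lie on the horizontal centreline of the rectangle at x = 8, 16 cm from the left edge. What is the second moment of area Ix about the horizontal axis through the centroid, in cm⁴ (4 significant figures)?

Treat the section as a set of non-overlapping primitives; coordinates are from the bounding-box lower-left.
Plate: 24 × 6.5, A = 156 cm², y = 3.25 cm, Ī = 549.25 cm⁴.
Hole 1 (subtracted): ⌀1, A = 0.785398 cm², y = 3.25 cm, Ī = 0.0490874 cm⁴.
Hole 2 (subtracted): ⌀1, A = 0.785398 cm², y = 3.25 cm, Ī = 0.0490874 cm⁴.
By symmetry the centroid is at mid-height, ȳ = 3.25 cm.
All pieces are centred on the horizontal axis through the centroid, so I = ΣĪ (holes subtracted) = 549.152 cm⁴.

Ix ≈ 549.2 cm⁴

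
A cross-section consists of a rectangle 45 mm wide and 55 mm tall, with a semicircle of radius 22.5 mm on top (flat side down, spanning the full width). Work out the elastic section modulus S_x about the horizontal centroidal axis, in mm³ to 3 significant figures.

S_x ≈ 3.61 × 10⁴ mm³

Decompose the section into non-overlapping parts with the origin at the bottom-left of its bounding rectangle.
Rectangular body: 45 × 55, A = 2 475 mm², y = 27.5 mm, Ī = 623 906 mm⁴.
Semicircular cap: semicircle r = 22.5, A = 795.22 mm², y = 64.549 mm, Ī = 28 130 mm⁴.
Centroid: ȳ = ΣA·y / ΣA = 36.509 mm.
Transfer each piece to the horizontal centroidal axis using Ī + A·d² with d = y − 36.509:
  rectangular body: d = -9.0092 mm → contributes +824 793 mm⁴
  semicircular cap: d = 28.04 mm → contributes +653 363 mm⁴
Total I = 1 478 157 mm⁴.
Extreme fibre distance c = 40.991 mm; S = I/c = 36 061 mm³.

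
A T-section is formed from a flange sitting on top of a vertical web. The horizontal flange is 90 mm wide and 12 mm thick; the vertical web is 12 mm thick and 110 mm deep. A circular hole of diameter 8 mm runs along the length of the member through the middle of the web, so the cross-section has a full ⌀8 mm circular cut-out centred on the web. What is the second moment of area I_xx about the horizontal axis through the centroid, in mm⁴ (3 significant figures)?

Decompose the section into non-overlapping parts with the origin at the bottom-left of its bounding rectangle.
Flange: 90 × 12, A = 1 080 mm², y = 116 mm, Ī = 12 960 mm⁴.
Web: 12 × 110, A = 1 320 mm², y = 55 mm, Ī = 1 331 000 mm⁴.
Hole (subtracted): ⌀8, A = 50.265 mm², y = 55 mm, Ī = 201.06 mm⁴.
Centroid: ȳ = ΣA·y / ΣA = 83.037 mm.
Transfer each piece to the horizontal axis through the centroid using Ī + A·d² with d = y − 83.037:
  flange: d = 32.963 mm → contributes +1 186 429 mm⁴
  web: d = -28.037 mm → contributes +2 368 632 mm⁴
  hole: d = -28.037 mm → contributes −39 714 mm⁴
Total I = 3 515 348 mm⁴.

I_xx ≈ 3.52 × 10⁶ mm⁴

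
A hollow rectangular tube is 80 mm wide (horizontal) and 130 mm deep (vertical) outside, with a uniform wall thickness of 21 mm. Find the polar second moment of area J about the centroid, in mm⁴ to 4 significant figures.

J ≈ 1.763 × 10⁷ mm⁴

Decompose the section into non-overlapping parts with the origin at the bottom-left of its bounding rectangle.
Outer rectangle: 80 × 130, A = 10 400 mm², y = 65 mm, Ī = 14 646 667 mm⁴.
Inner void (subtracted): 38 × 88, A = 3 344 mm², y = 65 mm, Ī = 2 157 995 mm⁴.
By symmetry the centroid is at mid-height, ȳ = 65 mm.
All pieces are centred on the centroidal x-axis, so I = ΣĪ (holes subtracted) = 12 488 672 mm⁴.
Repeating about the centroidal y-axis gives I_y = 5 144 272 mm⁴.
Polar second moment: J = I_x + I_y = 17 632 944 mm⁴.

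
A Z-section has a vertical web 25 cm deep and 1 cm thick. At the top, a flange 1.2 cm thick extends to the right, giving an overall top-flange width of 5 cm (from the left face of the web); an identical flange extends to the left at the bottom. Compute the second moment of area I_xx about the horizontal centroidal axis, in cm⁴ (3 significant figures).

I_xx ≈ 2660 cm⁴

Decompose the section into non-overlapping parts with the origin at the bottom-left of its bounding rectangle.
Web: 1 × 25, A = 25 cm², y = 12.5 cm, Ī = 1302.1 cm⁴.
Top flange (beyond web): 4 × 1.2, A = 4.8 cm², y = 24.4 cm, Ī = 0.576 cm⁴.
Bottom flange (beyond web): 4 × 1.2, A = 4.8 cm², y = 0.6 cm, Ī = 0.576 cm⁴.
Centroid: ȳ = ΣA·y / ΣA = 12.5 cm.
Transfer each piece to the horizontal centroidal axis using Ī + A·d² with d = y − 12.5:
  web: d = 0 cm → contributes +1302.1 cm⁴
  top flange (beyond web): d = 11.9 cm → contributes +680.3 cm⁴
  bottom flange (beyond web): d = -11.9 cm → contributes +680.3 cm⁴
Total I = 2662.7 cm⁴.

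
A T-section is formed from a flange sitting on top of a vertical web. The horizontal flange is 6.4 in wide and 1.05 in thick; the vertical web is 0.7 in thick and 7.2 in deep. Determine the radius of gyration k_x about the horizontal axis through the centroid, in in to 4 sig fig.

Split into non-overlapping primitives; take the origin at the lower-left of the bounding box.
Flange: 6.4 × 1.05, A = 6.72 in², y = 7.725 in, Ī = 0.6174 in⁴.
Web: 0.7 × 7.2, A = 5.04 in², y = 3.6 in, Ī = 21.7728 in⁴.
Centroid: ȳ = ΣA·y / ΣA = 5.95714 in.
Transfer each piece to the horizontal axis through the centroid using Ī + A·d² with d = y − 5.95714:
  flange: d = 1.76786 in → contributes +21.6195 in⁴
  web: d = -2.35714 in → contributes +49.7757 in⁴
Total I = 71.3952 in⁴.
Radius of gyration: k = √(I/A) = √(71.3952 / 11.76) = 2.46394 in.

k_x ≈ 2.464 in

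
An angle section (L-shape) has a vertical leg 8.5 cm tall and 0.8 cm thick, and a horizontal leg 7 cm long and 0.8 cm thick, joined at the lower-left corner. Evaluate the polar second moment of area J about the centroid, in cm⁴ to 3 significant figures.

Split into non-overlapping primitives; take the origin at the lower-left of the bounding box.
Vertical leg: 0.8 × 8.5, A = 6.8 cm², y = 4.25 cm, Ī = 40.942 cm⁴.
Horizontal leg (remainder): 6.2 × 0.8, A = 4.96 cm², y = 0.4 cm, Ī = 0.26453 cm⁴.
Centroid: ȳ = ΣA·y / ΣA = 2.6262 cm.
Transfer each piece to the centroidal x-axis using Ī + A·d² with d = y − 2.6262:
  vertical leg: d = 1.6238 cm → contributes +58.872 cm⁴
  horizontal leg (remainder): d = -2.2262 cm → contributes +24.846 cm⁴
Total I = 83.718 cm⁴.
For the y-axis: x̄ = 1.8762 cm.
Repeating about the centroidal y-axis gives I_y = 51.385 cm⁴.
Polar second moment: J = I_x + I_y = 135.1 cm⁴.

J ≈ 135 cm⁴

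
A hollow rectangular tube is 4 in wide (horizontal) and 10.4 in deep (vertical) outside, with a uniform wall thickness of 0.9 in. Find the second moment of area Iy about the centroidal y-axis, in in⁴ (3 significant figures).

Iy ≈ 47.8 in⁴

Split into non-overlapping primitives; take the origin at the lower-left of the bounding box.
Outer rectangle: 4 × 10.4, A = 41.6 in², x = 2 in, Ī = 55.467 in⁴.
Inner void (subtracted): 2.2 × 8.6, A = 18.92 in², x = 2 in, Ī = 7.6311 in⁴.
By symmetry the centroid is at mid-width, x̄ = 2 in.
All pieces are centred on the centroidal y-axis, so I = ΣĪ (holes subtracted) = 47.836 in⁴.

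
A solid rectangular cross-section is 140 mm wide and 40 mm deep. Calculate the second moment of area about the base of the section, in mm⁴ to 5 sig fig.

I_base ≈ 2.9867 × 10⁶ mm⁴

The section: 140 × 40, A = 5 600 mm², y = 20 mm, Ī = 746666.7 mm⁴.
Transfer it to a horizontal axis along the bottom face using Ī + A·d² with d = y − 0:
  the section: d = 20 mm → contributes +2 986 667 mm⁴
Total I = 2 986 667 mm⁴.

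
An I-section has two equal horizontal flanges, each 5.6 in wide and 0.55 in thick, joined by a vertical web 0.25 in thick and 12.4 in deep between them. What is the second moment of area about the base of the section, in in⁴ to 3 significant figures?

Decompose the section into non-overlapping parts with the origin at the bottom-left of its bounding rectangle.
Bottom flange: 5.6 × 0.55, A = 3.08 in², y = 0.275 in, Ī = 0.077642 in⁴.
Web: 0.25 × 12.4, A = 3.1 in², y = 6.75 in, Ī = 39.721 in⁴.
Top flange: 5.6 × 0.55, A = 3.08 in², y = 13.225 in, Ī = 0.077642 in⁴.
Transfer each piece to the base of the section using Ī + A·d² with d = y − 0:
  bottom flange: d = 0.275 in → contributes +0.31057 in⁴
  web: d = 6.75 in → contributes +180.97 in⁴
  top flange: d = 13.225 in → contributes +538.77 in⁴
Total I = 720.05 in⁴.

I_base ≈ 720 in⁴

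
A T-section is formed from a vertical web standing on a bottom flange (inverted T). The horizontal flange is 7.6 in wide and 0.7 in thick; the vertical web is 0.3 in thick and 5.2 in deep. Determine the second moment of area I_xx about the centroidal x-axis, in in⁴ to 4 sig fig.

Break the section into simple shapes (no overlaps), measuring from the bottom-left corner of the bounding box.
Flange: 7.6 × 0.7, A = 5.32 in², y = 0.35 in, Ī = 0.217233 in⁴.
Web: 0.3 × 5.2, A = 1.56 in², y = 3.3 in, Ī = 3.5152 in⁴.
Centroid: ȳ = ΣA·y / ΣA = 1.0189 in.
Transfer each piece to the centroidal x-axis using Ī + A·d² with d = y − 1.0189:
  flange: d = -0.668895 in → contributes +2.59751 in⁴
  web: d = 2.2811 in → contributes +11.6326 in⁴
Total I = 14.2301 in⁴.

I_xx ≈ 14.23 in⁴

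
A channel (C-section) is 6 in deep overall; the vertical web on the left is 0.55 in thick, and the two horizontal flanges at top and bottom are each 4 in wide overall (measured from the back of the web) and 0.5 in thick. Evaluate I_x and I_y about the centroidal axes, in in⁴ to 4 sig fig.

I_x ≈ 36.06 in⁴, I_y ≈ 10.25 in⁴

Decompose the section into non-overlapping parts with the origin at the bottom-left of its bounding rectangle.
Web: 0.55 × 6, A = 3.3 in², y = 3 in, Ī = 9.9 in⁴.
Top flange (beyond web): 3.45 × 0.5, A = 1.725 in², y = 5.75 in, Ī = 0.0359375 in⁴.
Bottom flange (beyond web): 3.45 × 0.5, A = 1.725 in², y = 0.25 in, Ī = 0.0359375 in⁴.
By symmetry the centroid is at mid-height, ȳ = 3 in.
Transfer each piece to the centroidal x-axis using Ī + A·d² with d = y − 3:
  web: d = 0 in → contributes +9.9 in⁴
  top flange (beyond web): d = 2.75 in → contributes +13.0813 in⁴
  bottom flange (beyond web): d = -2.75 in → contributes +13.0813 in⁴
Total I = 36.0625 in⁴.
For the y-axis: x̄ = 1.29722 in.
Repeating about the centroidal y-axis gives I_y = 10.2518 in⁴.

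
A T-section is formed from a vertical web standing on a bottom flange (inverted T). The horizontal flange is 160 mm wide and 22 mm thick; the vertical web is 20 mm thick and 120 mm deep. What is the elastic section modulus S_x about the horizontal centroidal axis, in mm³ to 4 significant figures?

Treat the section as a set of non-overlapping primitives; coordinates are from the bounding-box lower-left.
Flange: 160 × 22, A = 3 520 mm², y = 11 mm, Ī = 141 973 mm⁴.
Web: 20 × 120, A = 2 400 mm², y = 82 mm, Ī = 2 880 000 mm⁴.
Centroid: ȳ = ΣA·y / ΣA = 39.7838 mm.
Transfer each piece to the horizontal centroidal axis using Ī + A·d² with d = y − 39.7838:
  flange: d = -28.7838 mm → contributes +3 058 315 mm⁴
  web: d = 42.2162 mm → contributes +7 157 301 mm⁴
Total I = 10 215 617 mm⁴.
Extreme fibre distance c = 102.216 mm; S = I/c = 99941.3 mm³.

S_x ≈ 9.994 × 10⁴ mm³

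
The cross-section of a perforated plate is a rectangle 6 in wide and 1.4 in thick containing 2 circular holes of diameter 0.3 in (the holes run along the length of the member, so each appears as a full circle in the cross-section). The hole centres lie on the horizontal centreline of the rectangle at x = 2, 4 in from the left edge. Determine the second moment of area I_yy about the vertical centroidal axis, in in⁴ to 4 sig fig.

I_yy ≈ 25.06 in⁴

Split into non-overlapping primitives; take the origin at the lower-left of the bounding box.
Plate: 6 × 1.4, A = 8.4 in², x = 3 in, Ī = 25.2 in⁴.
Hole 1 (subtracted): ⌀0.3, A = 0.0706858 in², x = 2 in, Ī = 0.000397608 in⁴.
Hole 2 (subtracted): ⌀0.3, A = 0.0706858 in², x = 4 in, Ī = 0.000397608 in⁴.
By symmetry the centroid is at mid-width, x̄ = 3 in.
Transfer each piece to the vertical centroidal axis using Ī + A·d² with d = x − 3:
  plate: d = 0 in → contributes +25.2 in⁴
  hole 1: d = -1 in → contributes −0.0710834 in⁴
  hole 2: d = 1 in → contributes −0.0710834 in⁴
Total I = 25.0578 in⁴.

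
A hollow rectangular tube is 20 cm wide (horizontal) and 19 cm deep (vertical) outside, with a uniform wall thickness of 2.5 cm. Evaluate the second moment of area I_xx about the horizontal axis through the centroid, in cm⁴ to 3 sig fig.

I_xx ≈ 8000 cm⁴

Split into non-overlapping primitives; take the origin at the lower-left of the bounding box.
Outer rectangle: 20 × 19, A = 380 cm², y = 9.5 cm, Ī = 11 432 cm⁴.
Inner void (subtracted): 15 × 14, A = 210 cm², y = 9.5 cm, Ī = 3 430 cm⁴.
By symmetry the centroid is at mid-height, ȳ = 9.5 cm.
All pieces are centred on the horizontal axis through the centroid, so I = ΣĪ (holes subtracted) = 8001.7 cm⁴.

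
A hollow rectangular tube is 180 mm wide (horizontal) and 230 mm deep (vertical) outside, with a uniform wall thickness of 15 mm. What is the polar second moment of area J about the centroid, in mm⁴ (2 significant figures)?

Treat the section as a set of non-overlapping primitives; coordinates are from the bounding-box lower-left.
Outer rectangle: 180 × 230, A = 41 400 mm², y = 115 mm, Ī = 182 505 000 mm⁴.
Inner void (subtracted): 150 × 200, A = 30 000 mm², y = 115 mm, Ī = 100 000 000 mm⁴.
By symmetry the centroid is at mid-height, ȳ = 115 mm.
All pieces are centred on the centroidal x-axis, so I = ΣĪ (holes subtracted) = 82 505 000 mm⁴.
Repeating about the centroidal y-axis gives I_y = 55 530 000 mm⁴.
Polar second moment: J = I_x + I_y = 138 035 000 mm⁴.

J ≈ 1.4 × 10⁸ mm⁴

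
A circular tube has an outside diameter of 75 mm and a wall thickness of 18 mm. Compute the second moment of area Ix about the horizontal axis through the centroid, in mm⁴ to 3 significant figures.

Ix ≈ 1.44 × 10⁶ mm⁴

Split into non-overlapping primitives; take the origin at the lower-left of the bounding box.
Outer circle: ⌀75, A = 4417.9 mm², y = 37.5 mm, Ī = 1 553 156 mm⁴.
Bore (subtracted): ⌀39, A = 1194.6 mm², y = 37.5 mm, Ī = 113 561 mm⁴.
By symmetry the centroid is at mid-height, ȳ = 37.5 mm.
All pieces are centred on the horizontal axis through the centroid, so I = ΣĪ (holes subtracted) = 1 439 595 mm⁴.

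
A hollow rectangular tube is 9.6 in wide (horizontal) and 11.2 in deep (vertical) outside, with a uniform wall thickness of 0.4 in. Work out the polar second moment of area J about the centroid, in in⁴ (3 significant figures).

Break the section into simple shapes (no overlaps), measuring from the bottom-left corner of the bounding box.
Outer rectangle: 9.6 × 11.2, A = 107.52 in², y = 5.6 in, Ī = 1123.9 in⁴.
Inner void (subtracted): 8.8 × 10.4, A = 91.52 in², y = 5.6 in, Ī = 824.9 in⁴.
By symmetry the centroid is at mid-height, ȳ = 5.6 in.
All pieces are centred on the centroidal x-axis, so I = ΣĪ (holes subtracted) = 299.04 in⁴.
Repeating about the centroidal y-axis gives I_y = 235.14 in⁴.
Polar second moment: J = I_x + I_y = 534.19 in⁴.

J ≈ 534 in⁴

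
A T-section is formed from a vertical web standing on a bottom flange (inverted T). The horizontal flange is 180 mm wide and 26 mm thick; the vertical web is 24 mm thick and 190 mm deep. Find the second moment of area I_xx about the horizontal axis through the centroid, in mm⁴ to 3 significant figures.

I_xx ≈ 4.09 × 10⁷ mm⁴

Break the section into simple shapes (no overlaps), measuring from the bottom-left corner of the bounding box.
Flange: 180 × 26, A = 4 680 mm², y = 13 mm, Ī = 263 640 mm⁴.
Web: 24 × 190, A = 4 560 mm², y = 121 mm, Ī = 13 718 000 mm⁴.
Centroid: ȳ = ΣA·y / ΣA = 66.299 mm.
Transfer each piece to the horizontal axis through the centroid using Ī + A·d² with d = y − 66.299:
  flange: d = -53.299 mm → contributes +13 558 357 mm⁴
  web: d = 54.701 mm → contributes +27 362 578 mm⁴
Total I = 40 920 936 mm⁴.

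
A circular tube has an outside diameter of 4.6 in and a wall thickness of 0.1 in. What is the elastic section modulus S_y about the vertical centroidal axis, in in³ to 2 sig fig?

Break the section into simple shapes (no overlaps), measuring from the bottom-left corner of the bounding box.
Outer circle: ⌀4.6, A = 16.62 in², x = 2.3 in, Ī = 21.98 in⁴.
Bore (subtracted): ⌀4.4, A = 15.21 in², x = 2.3 in, Ī = 18.4 in⁴.
By symmetry the centroid is at mid-width, x̄ = 2.3 in.
All pieces are centred on the vertical centroidal axis, so I = ΣĪ (holes subtracted) = 3.58 in⁴.
Extreme fibre distance c = 2.3 in; S = I/c = 1.557 in³.

S_y ≈ 1.6 in³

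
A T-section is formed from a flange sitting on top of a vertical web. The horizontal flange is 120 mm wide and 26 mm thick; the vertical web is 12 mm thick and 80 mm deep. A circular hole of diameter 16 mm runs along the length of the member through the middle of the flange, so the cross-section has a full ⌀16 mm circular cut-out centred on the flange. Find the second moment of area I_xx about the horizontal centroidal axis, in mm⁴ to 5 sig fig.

Decompose the section into non-overlapping parts with the origin at the bottom-left of its bounding rectangle.
Flange: 120 × 26, A = 3 120 mm², y = 93 mm, Ī = 175 760 mm⁴.
Web: 12 × 80, A = 960 mm², y = 40 mm, Ī = 512 000 mm⁴.
Hole (subtracted): ⌀16, A = 201.0619 mm², y = 93 mm, Ī = 3216.991 mm⁴.
Centroid: ȳ = ΣA·y / ΣA = 79.88301 mm.
Transfer each piece to the horizontal centroidal axis using Ī + A·d² with d = y − 79.88301:
  flange: d = 13.11699 mm → contributes +712573.1 mm⁴
  web: d = -39.88301 mm → contributes +2 039 028 mm⁴
  hole: d = 13.11699 mm → contributes −37810.8 mm⁴
Total I = 2 713 790 mm⁴.

I_xx ≈ 2.7138 × 10⁶ mm⁴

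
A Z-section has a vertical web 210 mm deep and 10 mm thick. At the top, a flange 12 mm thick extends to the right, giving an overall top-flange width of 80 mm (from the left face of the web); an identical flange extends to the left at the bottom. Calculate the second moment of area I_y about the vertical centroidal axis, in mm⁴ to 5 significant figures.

I_y ≈ 3.3915 × 10⁶ mm⁴

Treat the section as a set of non-overlapping primitives; coordinates are from the bounding-box lower-left.
Web: 10 × 210, A = 2 100 mm², x = 75 mm, Ī = 17 500 mm⁴.
Top flange (beyond web): 70 × 12, A = 840 mm², x = 115 mm, Ī = 343 000 mm⁴.
Bottom flange (beyond web): 70 × 12, A = 840 mm², x = 35 mm, Ī = 343 000 mm⁴.
Centroid: x̄ = ΣA·x / ΣA = 75 mm.
Transfer each piece to the vertical centroidal axis using Ī + A·d² with d = x − 75:
  web: d = 0 mm → contributes +17 500 mm⁴
  top flange (beyond web): d = 40 mm → contributes +1 687 000 mm⁴
  bottom flange (beyond web): d = -40 mm → contributes +1 687 000 mm⁴
Total I = 3 391 500 mm⁴.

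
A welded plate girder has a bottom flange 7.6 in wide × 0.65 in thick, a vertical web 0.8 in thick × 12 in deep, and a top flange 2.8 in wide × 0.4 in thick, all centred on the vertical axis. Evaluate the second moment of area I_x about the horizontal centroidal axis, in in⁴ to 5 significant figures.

Split into non-overlapping primitives; take the origin at the lower-left of the bounding box.
Bottom plate: 7.6 × 0.65, A = 4.94 in², y = 0.325 in, Ī = 0.1739292 in⁴.
Web plate: 0.8 × 12, A = 9.6 in², y = 6.65 in, Ī = 115.2 in⁴.
Top plate: 2.8 × 0.4, A = 1.12 in², y = 12.85 in, Ī = 0.01493333 in⁴.
Centroid: ȳ = ΣA·y / ΣA = 5.09818 in.
Transfer each piece to the horizontal centroidal axis using Ī + A·d² with d = y − 5.09818:
  bottom plate: d = -4.77318 in → contributes +112.7232 in⁴
  web plate: d = 1.55182 in → contributes +138.3182 in⁴
  top plate: d = 7.75182 in → contributes +67.31653 in⁴
Total I = 318.3579 in⁴.

I_x ≈ 318.36 in⁴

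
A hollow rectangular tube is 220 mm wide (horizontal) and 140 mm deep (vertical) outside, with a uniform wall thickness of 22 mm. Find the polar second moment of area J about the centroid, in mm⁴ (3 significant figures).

Decompose the section into non-overlapping parts with the origin at the bottom-left of its bounding rectangle.
Outer rectangle: 220 × 140, A = 30 800 mm², y = 70 mm, Ī = 50 306 667 mm⁴.
Inner void (subtracted): 176 × 96, A = 16 896 mm², y = 70 mm, Ī = 12 976 128 mm⁴.
By symmetry the centroid is at mid-height, ȳ = 70 mm.
All pieces are centred on the centroidal x-axis, so I = ΣĪ (holes subtracted) = 37 330 539 mm⁴.
Repeating about the centroidal y-axis gives I_y = 80 612 459 mm⁴.
Polar second moment: J = I_x + I_y = 117 942 997 mm⁴.

J ≈ 1.18 × 10⁸ mm⁴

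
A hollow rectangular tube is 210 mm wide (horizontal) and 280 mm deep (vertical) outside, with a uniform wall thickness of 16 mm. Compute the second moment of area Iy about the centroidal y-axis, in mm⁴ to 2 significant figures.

Iy ≈ 1.0 × 10⁸ mm⁴

Split into non-overlapping primitives; take the origin at the lower-left of the bounding box.
Outer rectangle: 210 × 280, A = 58 800 mm², x = 105 mm, Ī = 216 090 000 mm⁴.
Inner void (subtracted): 178 × 248, A = 44 144 mm², x = 105 mm, Ī = 116 554 875 mm⁴.
By symmetry the centroid is at mid-width, x̄ = 105 mm.
All pieces are centred on the centroidal y-axis, so I = ΣĪ (holes subtracted) = 99 535 125 mm⁴.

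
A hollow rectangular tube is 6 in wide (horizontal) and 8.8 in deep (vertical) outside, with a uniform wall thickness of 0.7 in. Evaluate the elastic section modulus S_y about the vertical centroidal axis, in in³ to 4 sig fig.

Decompose the section into non-overlapping parts with the origin at the bottom-left of its bounding rectangle.
Outer rectangle: 6 × 8.8, A = 52.8 in², x = 3 in, Ī = 158.4 in⁴.
Inner void (subtracted): 4.6 × 7.4, A = 34.04 in², x = 3 in, Ī = 60.0239 in⁴.
By symmetry the centroid is at mid-width, x̄ = 3 in.
All pieces are centred on the vertical centroidal axis, so I = ΣĪ (holes subtracted) = 98.3761 in⁴.
Extreme fibre distance c = 3 in; S = I/c = 32.792 in³.

S_y ≈ 32.79 in³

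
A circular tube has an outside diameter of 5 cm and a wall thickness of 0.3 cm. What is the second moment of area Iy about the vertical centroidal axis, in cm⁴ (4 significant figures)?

Break the section into simple shapes (no overlaps), measuring from the bottom-left corner of the bounding box.
Outer circle: ⌀5, A = 19.635 cm², x = 2.5 cm, Ī = 30.6796 cm⁴.
Bore (subtracted): ⌀4.4, A = 15.2053 cm², x = 2.5 cm, Ī = 18.3984 cm⁴.
By symmetry the centroid is at mid-width, x̄ = 2.5 cm.
All pieces are centred on the vertical centroidal axis, so I = ΣĪ (holes subtracted) = 12.2812 cm⁴.

Iy ≈ 12.28 cm⁴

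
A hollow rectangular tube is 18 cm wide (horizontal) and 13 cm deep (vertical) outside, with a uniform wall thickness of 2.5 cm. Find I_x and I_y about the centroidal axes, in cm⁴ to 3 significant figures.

Break the section into simple shapes (no overlaps), measuring from the bottom-left corner of the bounding box.
Outer rectangle: 18 × 13, A = 234 cm², y = 6.5 cm, Ī = 3295.5 cm⁴.
Inner void (subtracted): 13 × 8, A = 104 cm², y = 6.5 cm, Ī = 554.67 cm⁴.
By symmetry the centroid is at mid-height, ȳ = 6.5 cm.
All pieces are centred on the centroidal x-axis, so I = ΣĪ (holes subtracted) = 2740.8 cm⁴.
Repeating about the centroidal y-axis gives I_y = 4853.3 cm⁴.

I_x ≈ 2740 cm⁴, I_y ≈ 4850 cm⁴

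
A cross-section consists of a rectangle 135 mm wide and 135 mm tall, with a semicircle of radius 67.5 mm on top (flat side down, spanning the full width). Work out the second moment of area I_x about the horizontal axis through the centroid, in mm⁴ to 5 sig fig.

I_x ≈ 7.7464 × 10⁷ mm⁴

Split into non-overlapping primitives; take the origin at the lower-left of the bounding box.
Rectangular body: 135 × 135, A = 18 225 mm², y = 67.5 mm, Ī = 27 679 219 mm⁴.
Semicircular cap: semicircle r = 67.5, A = 7156.941 mm², y = 163.6479 mm, Ī = 2 278 490 mm⁴.
Centroid: ȳ = ΣA·y / ΣA = 94.6108 mm.
Transfer each piece to the horizontal axis through the centroid using Ī + A·d² with d = y − 94.6108:
  rectangular body: d = -27.1108 mm → contributes +41 074 513 mm⁴
  semicircular cap: d = 69.03709 mm → contributes +36 389 326 mm⁴
Total I = 77 463 838 mm⁴.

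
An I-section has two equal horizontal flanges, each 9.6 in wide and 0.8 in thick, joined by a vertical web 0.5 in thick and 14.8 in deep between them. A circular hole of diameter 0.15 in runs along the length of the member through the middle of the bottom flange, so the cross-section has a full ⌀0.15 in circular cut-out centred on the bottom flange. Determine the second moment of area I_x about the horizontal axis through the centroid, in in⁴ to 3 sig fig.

Split into non-overlapping primitives; take the origin at the lower-left of the bounding box.
Bottom flange: 9.6 × 0.8, A = 7.68 in², y = 0.4 in, Ī = 0.4096 in⁴.
Web: 0.5 × 14.8, A = 7.4 in², y = 8.2 in, Ī = 135.07 in⁴.
Top flange: 9.6 × 0.8, A = 7.68 in², y = 16 in, Ī = 0.4096 in⁴.
Hole (subtracted): ⌀0.15, A = 0.017671 in², y = 0.4 in, Ī = 0.00002485 in⁴.
Centroid: ȳ = ΣA·y / ΣA = 8.2061 in.
Transfer each piece to the horizontal axis through the centroid using Ī + A·d² with d = y − 8.2061:
  bottom flange: d = -7.8061 in → contributes +468.39 in⁴
  web: d = -0.0060608 in → contributes +135.07 in⁴
  top flange: d = 7.7939 in → contributes +466.93 in⁴
  hole: d = -7.8061 in → contributes −1.0768 in⁴
Total I = 1069.3 in⁴.

I_x ≈ 1070 in⁴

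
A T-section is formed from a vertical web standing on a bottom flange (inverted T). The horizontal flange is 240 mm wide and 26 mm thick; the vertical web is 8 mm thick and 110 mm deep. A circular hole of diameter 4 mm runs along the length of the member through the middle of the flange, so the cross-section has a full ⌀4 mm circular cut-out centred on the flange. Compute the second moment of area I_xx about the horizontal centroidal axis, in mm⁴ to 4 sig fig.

I_xx ≈ 4.804 × 10⁶ mm⁴

Split into non-overlapping primitives; take the origin at the lower-left of the bounding box.
Flange: 240 × 26, A = 6 240 mm², y = 13 mm, Ī = 351 520 mm⁴.
Web: 8 × 110, A = 880 mm², y = 81 mm, Ī = 887 333 mm⁴.
Hole (subtracted): ⌀4, A = 12.5664 mm², y = 13 mm, Ī = 12.5664 mm⁴.
Centroid: ȳ = ΣA·y / ΣA = 21.4194 mm.
Transfer each piece to the horizontal centroidal axis using Ī + A·d² with d = y − 21.4194:
  flange: d = -8.41935 mm → contributes +793 846 mm⁴
  web: d = 59.5806 mm → contributes +4 011 204 mm⁴
  hole: d = -8.41935 mm → contributes −903.34 mm⁴
Total I = 4 804 147 mm⁴.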